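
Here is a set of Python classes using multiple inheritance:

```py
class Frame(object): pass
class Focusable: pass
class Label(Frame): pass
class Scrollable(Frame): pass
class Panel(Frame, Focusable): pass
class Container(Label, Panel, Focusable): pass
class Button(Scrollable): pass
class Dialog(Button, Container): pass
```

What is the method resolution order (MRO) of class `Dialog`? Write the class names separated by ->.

L[Dialog] = Dialog + merge(L[Button], L[Container], [Button Container])
  take Button:  [Button Scrollable Frame object] + [Container Label Panel Frame Focusable object] + [Button Container]
  take Scrollable:  [Scrollable Frame object] + [Container Label Panel Frame Focusable object] + [Container]
  take Container:  [Frame object] + [Container Label Panel Frame Focusable object] + [Container]
  take Label:  [Frame object] + [Label Panel Frame Focusable object]
  take Panel:  [Frame object] + [Panel Frame Focusable object]
  take Frame:  [Frame object] + [Frame Focusable object]
  take Focusable:  [object] + [Focusable object]
  take object:  [object] + [object]

Dialog -> Button -> Scrollable -> Container -> Label -> Panel -> Frame -> Focusable -> object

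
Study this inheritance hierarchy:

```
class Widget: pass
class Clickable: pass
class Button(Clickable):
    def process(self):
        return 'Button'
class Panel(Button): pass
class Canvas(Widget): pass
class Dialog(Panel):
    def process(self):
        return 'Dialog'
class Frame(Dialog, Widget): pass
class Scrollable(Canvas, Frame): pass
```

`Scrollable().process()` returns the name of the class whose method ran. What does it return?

Dialog

L[Scrollable] = Scrollable + merge(L[Canvas], L[Frame], [Canvas Frame])
  take Canvas:  [Canvas Widget object] + [Frame Dialog Panel Button Clickable Widget object] + [Canvas Frame]
  take Frame:  [Widget object] + [Frame Dialog Panel Button Clickable Widget object] + [Frame]
  take Dialog:  [Widget object] + [Dialog Panel Button Clickable Widget object]
  take Panel:  [Widget object] + [Panel Button Clickable Widget object]
  take Button:  [Widget object] + [Button Clickable Widget object]
  take Clickable:  [Widget object] + [Clickable Widget object]
  take Widget:  [Widget object] + [Widget object]
  take object:  [object] + [object]
MRO: Scrollable Canvas Frame Dialog Panel Button Clickable Widget object
process is defined in: Button, Dialog. First along the MRO is Dialog.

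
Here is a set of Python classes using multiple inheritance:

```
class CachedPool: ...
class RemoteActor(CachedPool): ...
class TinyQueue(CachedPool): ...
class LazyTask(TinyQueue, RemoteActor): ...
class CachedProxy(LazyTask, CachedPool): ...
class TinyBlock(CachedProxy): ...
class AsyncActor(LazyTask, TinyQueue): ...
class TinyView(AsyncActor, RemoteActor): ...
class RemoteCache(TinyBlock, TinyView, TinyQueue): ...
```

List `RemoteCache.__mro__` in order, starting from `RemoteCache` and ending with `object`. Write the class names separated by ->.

L[RemoteCache] = RemoteCache + merge(L[TinyBlock], L[TinyView], L[TinyQueue], [TinyBlock TinyView TinyQueue])
  take TinyBlock:  [TinyBlock CachedProxy LazyTask TinyQueue RemoteActor CachedPool object] + [TinyView AsyncActor LazyTask TinyQueue RemoteActor CachedPool object] + [TinyQueue CachedPool object] + [TinyBlock TinyView TinyQueue]
  take CachedProxy:  [CachedProxy LazyTask TinyQueue RemoteActor CachedPool object] + [TinyView AsyncActor LazyTask TinyQueue RemoteActor CachedPool object] + [TinyQueue CachedPool object] + [TinyView TinyQueue]
  take TinyView:  [LazyTask TinyQueue RemoteActor CachedPool object] + [TinyView AsyncActor LazyTask TinyQueue RemoteActor CachedPool object] + [TinyQueue CachedPool object] + [TinyView TinyQueue]
  take AsyncActor:  [LazyTask TinyQueue RemoteActor CachedPool object] + [AsyncActor LazyTask TinyQueue RemoteActor CachedPool object] + [TinyQueue CachedPool object] + [TinyQueue]
  take LazyTask:  [LazyTask TinyQueue RemoteActor CachedPool object] + [LazyTask TinyQueue RemoteActor CachedPool object] + [TinyQueue CachedPool object] + [TinyQueue]
  take TinyQueue:  [TinyQueue RemoteActor CachedPool object] + [TinyQueue RemoteActor CachedPool object] + [TinyQueue CachedPool object] + [TinyQueue]
  take RemoteActor:  [RemoteActor CachedPool object] + [RemoteActor CachedPool object] + [CachedPool object]
  take CachedPool:  [CachedPool object] + [CachedPool object] + [CachedPool object]
  take object:  [object] + [object] + [object]

RemoteCache -> TinyBlock -> CachedProxy -> TinyView -> AsyncActor -> LazyTask -> TinyQueue -> RemoteActor -> CachedPool -> object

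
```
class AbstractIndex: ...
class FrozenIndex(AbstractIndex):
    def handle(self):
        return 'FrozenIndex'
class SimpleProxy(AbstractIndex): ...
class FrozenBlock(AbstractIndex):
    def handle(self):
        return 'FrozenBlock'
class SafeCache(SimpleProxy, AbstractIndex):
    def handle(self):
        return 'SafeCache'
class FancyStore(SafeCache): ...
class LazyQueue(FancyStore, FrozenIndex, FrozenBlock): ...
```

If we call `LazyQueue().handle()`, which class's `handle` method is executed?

L[LazyQueue] = LazyQueue + merge(L[FancyStore], L[FrozenIndex], L[FrozenBlock], [FancyStore FrozenIndex FrozenBlock])
  take FancyStore:  [FancyStore SafeCache SimpleProxy AbstractIndex object] + [FrozenIndex AbstractIndex object] + [FrozenBlock AbstractIndex object] + [FancyStore FrozenIndex FrozenBlock]
  take SafeCache:  [SafeCache SimpleProxy AbstractIndex object] + [FrozenIndex AbstractIndex object] + [FrozenBlock AbstractIndex object] + [FrozenIndex FrozenBlock]
  take SimpleProxy:  [SimpleProxy AbstractIndex object] + [FrozenIndex AbstractIndex object] + [FrozenBlock AbstractIndex object] + [FrozenIndex FrozenBlock]
  take FrozenIndex:  [AbstractIndex object] + [FrozenIndex AbstractIndex object] + [FrozenBlock AbstractIndex object] + [FrozenIndex FrozenBlock]
  take FrozenBlock:  [AbstractIndex object] + [AbstractIndex object] + [FrozenBlock AbstractIndex object] + [FrozenBlock]
  take AbstractIndex:  [AbstractIndex object] + [AbstractIndex object] + [AbstractIndex object]
  take object:  [object] + [object] + [object]
MRO: LazyQueue FancyStore SafeCache SimpleProxy FrozenIndex FrozenBlock AbstractIndex object
handle is defined in: FrozenBlock, FrozenIndex, SafeCache. First along the MRO is SafeCache.

SafeCache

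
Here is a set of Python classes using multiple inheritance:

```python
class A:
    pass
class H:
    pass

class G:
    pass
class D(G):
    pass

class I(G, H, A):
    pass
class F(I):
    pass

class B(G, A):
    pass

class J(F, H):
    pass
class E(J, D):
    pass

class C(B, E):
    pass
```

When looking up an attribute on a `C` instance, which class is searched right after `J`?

L[C] = C + merge(L[B], L[E], [B E])
  take B:  [B G A object] + [E J F I D G H A object] + [B E]
  take E:  [G A object] + [E J F I D G H A object] + [E]
  take J:  [G A object] + [J F I D G H A object]
  take F:  [G A object] + [F I D G H A object]
  take I:  [G A object] + [I D G H A object]
  take D:  [G A object] + [D G H A object]
  take G:  [G A object] + [G H A object]
  take H:  [A object] + [H A object]
  take A:  [A object] + [A object]
  take object:  [object] + [object]
MRO: C B E J F I D G H A object
J is at position 3; next is F.

F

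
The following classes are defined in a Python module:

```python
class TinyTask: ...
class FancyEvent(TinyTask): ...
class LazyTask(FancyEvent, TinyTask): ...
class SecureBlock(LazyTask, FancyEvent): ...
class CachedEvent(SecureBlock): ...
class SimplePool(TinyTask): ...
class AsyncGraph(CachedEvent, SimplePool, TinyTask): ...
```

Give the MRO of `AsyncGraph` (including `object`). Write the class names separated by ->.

L[AsyncGraph] = AsyncGraph + merge(L[CachedEvent], L[SimplePool], L[TinyTask], [CachedEvent SimplePool TinyTask])
  take CachedEvent:  [CachedEvent SecureBlock LazyTask FancyEvent TinyTask object] + [SimplePool TinyTask object] + [TinyTask object] + [CachedEvent SimplePool TinyTask]
  take SecureBlock:  [SecureBlock LazyTask FancyEvent TinyTask object] + [SimplePool TinyTask object] + [TinyTask object] + [SimplePool TinyTask]
  take LazyTask:  [LazyTask FancyEvent TinyTask object] + [SimplePool TinyTask object] + [TinyTask object] + [SimplePool TinyTask]
  take FancyEvent:  [FancyEvent TinyTask object] + [SimplePool TinyTask object] + [TinyTask object] + [SimplePool TinyTask]
  take SimplePool:  [TinyTask object] + [SimplePool TinyTask object] + [TinyTask object] + [SimplePool TinyTask]
  take TinyTask:  [TinyTask object] + [TinyTask object] + [TinyTask object] + [TinyTask]
  take object:  [object] + [object] + [object]

AsyncGraph -> CachedEvent -> SecureBlock -> LazyTask -> FancyEvent -> SimplePool -> TinyTask -> object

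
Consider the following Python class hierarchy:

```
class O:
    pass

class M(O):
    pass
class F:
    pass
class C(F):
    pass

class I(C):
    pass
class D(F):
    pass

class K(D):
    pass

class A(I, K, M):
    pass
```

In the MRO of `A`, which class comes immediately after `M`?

L[A] = A + merge(L[I], L[K], L[M], [I K M])
  take I:  [I C F object] + [K D F object] + [M O object] + [I K M]
  take C:  [C F object] + [K D F object] + [M O object] + [K M]
  take K:  [F object] + [K D F object] + [M O object] + [K M]
  take D:  [F object] + [D F object] + [M O object] + [M]
  take F:  [F object] + [F object] + [M O object] + [M]
  take M:  [object] + [object] + [M O object] + [M]
  take O:  [object] + [object] + [O object]
  take object:  [object] + [object] + [object]
MRO: A I C K D F M O object
M is at position 6; next is O.

O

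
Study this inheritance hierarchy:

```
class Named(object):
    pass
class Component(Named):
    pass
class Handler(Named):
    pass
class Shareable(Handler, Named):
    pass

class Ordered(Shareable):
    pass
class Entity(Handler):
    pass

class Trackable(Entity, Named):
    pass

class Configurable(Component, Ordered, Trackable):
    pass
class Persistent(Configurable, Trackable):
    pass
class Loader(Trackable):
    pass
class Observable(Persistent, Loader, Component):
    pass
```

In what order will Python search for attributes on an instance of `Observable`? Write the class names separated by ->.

Observable -> Persistent -> Configurable -> Loader -> Component -> Ordered -> Shareable -> Trackable -> Entity -> Handler -> Named -> object

L[Observable] = Observable + merge(L[Persistent], L[Loader], L[Component], [Persistent Loader Component])
  take Persistent:  [Persistent Configurable Component Ordered Shareable Trackable Entity Handler Named object] + [Loader Trackable Entity Handler Named object] + [Component Named object] + [Persistent Loader Component]
  take Configurable:  [Configurable Component Ordered Shareable Trackable Entity Handler Named object] + [Loader Trackable Entity Handler Named object] + [Component Named object] + [Loader Component]
  take Loader:  [Component Ordered Shareable Trackable Entity Handler Named object] + [Loader Trackable Entity Handler Named object] + [Component Named object] + [Loader Component]
  take Component:  [Component Ordered Shareable Trackable Entity Handler Named object] + [Trackable Entity Handler Named object] + [Component Named object] + [Component]
  take Ordered:  [Ordered Shareable Trackable Entity Handler Named object] + [Trackable Entity Handler Named object] + [Named object]
  take Shareable:  [Shareable Trackable Entity Handler Named object] + [Trackable Entity Handler Named object] + [Named object]
  take Trackable:  [Trackable Entity Handler Named object] + [Trackable Entity Handler Named object] + [Named object]
  take Entity:  [Entity Handler Named object] + [Entity Handler Named object] + [Named object]
  take Handler:  [Handler Named object] + [Handler Named object] + [Named object]
  take Named:  [Named object] + [Named object] + [Named object]
  take object:  [object] + [object] + [object]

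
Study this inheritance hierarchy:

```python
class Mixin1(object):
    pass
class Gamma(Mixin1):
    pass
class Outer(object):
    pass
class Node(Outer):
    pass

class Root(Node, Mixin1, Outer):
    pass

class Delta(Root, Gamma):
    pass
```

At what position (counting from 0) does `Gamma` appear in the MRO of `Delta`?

3

L[Delta] = Delta + merge(L[Root], L[Gamma], [Root Gamma])
  take Root:  [Root Node Mixin1 Outer object] + [Gamma Mixin1 object] + [Root Gamma]
  take Node:  [Node Mixin1 Outer object] + [Gamma Mixin1 object] + [Gamma]
  take Gamma:  [Mixin1 Outer object] + [Gamma Mixin1 object] + [Gamma]
  take Mixin1:  [Mixin1 Outer object] + [Mixin1 object]
  take Outer:  [Outer object] + [object]
  take object:  [object] + [object]
MRO: Delta Root Node Gamma Mixin1 Outer object
Gamma sits at index 3.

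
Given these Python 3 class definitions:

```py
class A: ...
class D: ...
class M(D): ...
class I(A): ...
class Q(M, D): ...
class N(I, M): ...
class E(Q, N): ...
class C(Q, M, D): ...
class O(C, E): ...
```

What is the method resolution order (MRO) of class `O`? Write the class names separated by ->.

L[O] = O + merge(L[C], L[E], [C E])
  take C:  [C Q M D object] + [E Q N I A M D object] + [C E]
  take E:  [Q M D object] + [E Q N I A M D object] + [E]
  take Q:  [Q M D object] + [Q N I A M D object]
  take N:  [M D object] + [N I A M D object]
  take I:  [M D object] + [I A M D object]
  take A:  [M D object] + [A M D object]
  take M:  [M D object] + [M D object]
  take D:  [D object] + [D object]
  take object:  [object] + [object]

O -> C -> E -> Q -> N -> I -> A -> M -> D -> object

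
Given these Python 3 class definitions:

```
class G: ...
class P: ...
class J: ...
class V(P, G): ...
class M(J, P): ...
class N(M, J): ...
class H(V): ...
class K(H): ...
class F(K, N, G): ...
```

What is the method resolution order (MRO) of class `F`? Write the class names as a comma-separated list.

L[F] = F + merge(L[K], L[N], L[G], [K N G])
  take K:  [K H V P G object] + [N M J P object] + [G object] + [K N G]
  take H:  [H V P G object] + [N M J P object] + [G object] + [N G]
  take V:  [V P G object] + [N M J P object] + [G object] + [N G]
  take N:  [P G object] + [N M J P object] + [G object] + [N G]
  take M:  [P G object] + [M J P object] + [G object] + [G]
  take J:  [P G object] + [J P object] + [G object] + [G]
  take P:  [P G object] + [P object] + [G object] + [G]
  take G:  [G object] + [object] + [G object] + [G]
  take object:  [object] + [object] + [object]

F, K, H, V, N, M, J, P, G, object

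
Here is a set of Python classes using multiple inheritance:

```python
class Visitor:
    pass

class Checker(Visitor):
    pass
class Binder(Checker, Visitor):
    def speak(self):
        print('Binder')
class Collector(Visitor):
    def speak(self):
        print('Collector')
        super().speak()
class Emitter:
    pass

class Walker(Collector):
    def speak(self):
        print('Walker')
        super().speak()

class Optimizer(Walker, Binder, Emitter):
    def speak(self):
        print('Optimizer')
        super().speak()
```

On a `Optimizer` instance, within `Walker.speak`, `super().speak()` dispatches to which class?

Collector

L[Optimizer] = Optimizer + merge(L[Walker], L[Binder], L[Emitter], [Walker Binder Emitter])
  take Walker:  [Walker Collector Visitor object] + [Binder Checker Visitor object] + [Emitter object] + [Walker Binder Emitter]
  take Collector:  [Collector Visitor object] + [Binder Checker Visitor object] + [Emitter object] + [Binder Emitter]
  take Binder:  [Visitor object] + [Binder Checker Visitor object] + [Emitter object] + [Binder Emitter]
  take Checker:  [Visitor object] + [Checker Visitor object] + [Emitter object] + [Emitter]
  take Visitor:  [Visitor object] + [Visitor object] + [Emitter object] + [Emitter]
  take Emitter:  [object] + [object] + [Emitter object] + [Emitter]
  take object:  [object] + [object] + [object]
MRO: Optimizer Walker Collector Binder Checker Visitor Emitter object
super() in Walker.speak on a Optimizer instance goes to the class after Walker in Optimizer's MRO: Collector.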